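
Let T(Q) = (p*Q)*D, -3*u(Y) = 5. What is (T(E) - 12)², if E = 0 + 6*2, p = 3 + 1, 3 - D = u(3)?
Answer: 44944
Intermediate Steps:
u(Y) = -5/3 (u(Y) = -⅓*5 = -5/3)
D = 14/3 (D = 3 - 1*(-5/3) = 3 + 5/3 = 14/3 ≈ 4.6667)
p = 4
E = 12 (E = 0 + 12 = 12)
T(Q) = 56*Q/3 (T(Q) = (4*Q)*(14/3) = 56*Q/3)
(T(E) - 12)² = ((56/3)*12 - 12)² = (224 - 12)² = 212² = 44944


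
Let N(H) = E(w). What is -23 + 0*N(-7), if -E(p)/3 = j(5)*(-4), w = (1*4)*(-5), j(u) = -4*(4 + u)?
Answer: -23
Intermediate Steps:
j(u) = -16 - 4*u
w = -20 (w = 4*(-5) = -20)
E(p) = -432 (E(p) = -3*(-16 - 4*5)*(-4) = -3*(-16 - 20)*(-4) = -(-108)*(-4) = -3*144 = -432)
N(H) = -432
-23 + 0*N(-7) = -23 + 0*(-432) = -23 + 0 = -23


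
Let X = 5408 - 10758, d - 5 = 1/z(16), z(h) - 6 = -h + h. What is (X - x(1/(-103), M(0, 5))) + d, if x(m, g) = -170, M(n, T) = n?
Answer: -31049/6 ≈ -5174.8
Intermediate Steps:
z(h) = 6 (z(h) = 6 + (-h + h) = 6 + 0 = 6)
d = 31/6 (d = 5 + 1/6 = 5 + ⅙ = 31/6 ≈ 5.1667)
X = -5350
(X - x(1/(-103), M(0, 5))) + d = (-5350 - 1*(-170)) + 31/6 = (-5350 + 170) + 31/6 = -5180 + 31/6 = -31049/6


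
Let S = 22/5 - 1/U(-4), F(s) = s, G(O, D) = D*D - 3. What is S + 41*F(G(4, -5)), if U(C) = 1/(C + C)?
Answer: 4572/5 ≈ 914.40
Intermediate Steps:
U(C) = 1/(2*C)
G(O, D) = -3 + D² (G(O, D) = D² - 3 = -3 + D²)
S = 62/5 (S = 22/5 - 1/((½)/(-4)) = 22*(⅕) - 1/((½)*(-¼)) = 22/5 - 1/(-⅛) = 22/5 - 1*(-8) = 22/5 + 8 = 62/5 ≈ 12.400)
S + 41*F(G(4, -5)) = 62/5 + 41*(-3 + (-5)²) = 62/5 + 41*(-3 + 25) = 62/5 + 41*22 = 62/5 + 902 = 4572/5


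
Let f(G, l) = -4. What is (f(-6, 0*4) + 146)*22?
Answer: 3124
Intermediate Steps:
(f(-6, 0*4) + 146)*22 = (-4 + 146)*22 = 142*22 = 3124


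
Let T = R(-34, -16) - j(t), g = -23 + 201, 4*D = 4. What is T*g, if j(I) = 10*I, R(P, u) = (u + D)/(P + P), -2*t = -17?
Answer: -513085/34 ≈ -15091.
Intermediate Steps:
D = 1 (D = (¼)*4 = 1)
t = 17/2 (t = -½*(-17) = 17/2 ≈ 8.5000)
R(P, u) = (1 + u)/(2*P) (R(P, u) = (u + 1)/(P + P) = (1 + u)/((2*P)) = (1 + u)*(1/(2*P)) = (1 + u)/(2*P))
g = 178
T = -5765/68 (T = (½)*(1 - 16)/(-34) - 10*17/2 = (½)*(-1/34)*(-15) - 1*85 = 15/68 - 85 = -5765/68 ≈ -84.779)
T*g = -5765/68*178 = -513085/34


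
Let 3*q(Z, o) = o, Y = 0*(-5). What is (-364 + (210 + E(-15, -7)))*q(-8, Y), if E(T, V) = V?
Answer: 0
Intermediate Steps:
Y = 0
q(Z, o) = o/3
(-364 + (210 + E(-15, -7)))*q(-8, Y) = (-364 + (210 - 7))*((⅓)*0) = (-364 + 203)*0 = -161*0 = 0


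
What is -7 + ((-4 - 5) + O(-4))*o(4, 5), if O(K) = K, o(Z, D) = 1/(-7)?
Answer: -36/7 ≈ -5.1429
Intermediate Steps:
o(Z, D) = -1/7
-7 + ((-4 - 5) + O(-4))*o(4, 5) = -7 + ((-4 - 5) - 4)*(-1/7) = -7 + (-9 - 4)*(-1/7) = -7 - 13*(-1/7) = -7 + 13/7 = -36/7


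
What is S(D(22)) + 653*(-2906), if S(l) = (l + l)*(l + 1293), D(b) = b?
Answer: -1839758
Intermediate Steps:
S(l) = 2*l*(1293 + l) (S(l) = (2*l)*(1293 + l) = 2*l*(1293 + l))
S(D(22)) + 653*(-2906) = 2*22*(1293 + 22) + 653*(-2906) = 2*22*1315 - 1897618 = 57860 - 1897618 = -1839758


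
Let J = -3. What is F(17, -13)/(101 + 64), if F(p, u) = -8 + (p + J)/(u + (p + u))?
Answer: -86/1485 ≈ -0.057912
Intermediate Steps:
F(p, u) = -8 + (-3 + p)/(p + 2*u) (F(p, u) = -8 + (p - 3)/(u + (p + u)) = -8 + (-3 + p)/(p + 2*u))
F(17, -13)/(101 + 64) = ((-3 - 16*(-13) - 7*17)/(17 + 2*(-13)))/(101 + 64) = ((-3 + 208 - 119)/(17 - 26))/165 = (86/(-9))/165 = (-1/9*86)/165 = (1/165)*(-86/9) = -86/1485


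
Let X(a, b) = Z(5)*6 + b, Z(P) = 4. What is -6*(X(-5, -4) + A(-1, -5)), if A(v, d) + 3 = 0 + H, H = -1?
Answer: -96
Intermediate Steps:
A(v, d) = -4 (A(v, d) = -3 + (0 - 1) = -3 - 1 = -4)
X(a, b) = 24 + b (X(a, b) = 4*6 + b = 24 + b)
-6*(X(-5, -4) + A(-1, -5)) = -6*((24 - 4) - 4) = -6*(20 - 4) = -6*16 = -96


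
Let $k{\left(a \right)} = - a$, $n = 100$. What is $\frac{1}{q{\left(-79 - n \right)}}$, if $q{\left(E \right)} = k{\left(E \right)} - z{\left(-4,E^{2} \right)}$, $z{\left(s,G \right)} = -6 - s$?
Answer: $\frac{1}{181} \approx 0.0055249$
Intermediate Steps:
$q{\left(E \right)} = 2 - E$ ($q{\left(E \right)} = - E - \left(-6 - -4\right) = - E - \left(-6 + 4\right) = - E - -2 = - E + 2 = 2 - E$)
$\frac{1}{q{\left(-79 - n \right)}} = \frac{1}{2 - \left(-79 - 100\right)} = \frac{1}{2 - -179} = \frac{1}{2 + 179} = \frac{1}{181}$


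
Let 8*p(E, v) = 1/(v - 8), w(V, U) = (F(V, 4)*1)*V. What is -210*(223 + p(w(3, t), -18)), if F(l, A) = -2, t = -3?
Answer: -4870215/104 ≈ -46829.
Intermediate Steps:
w(V, U) = -2*V (w(V, U) = (-2*1)*V = -2*V)
p(E, v) = 1/(8*(-8 + v)) (p(E, v) = 1/(8*(v - 8)) = 1/(8*(-8 + v)))
-210*(223 + p(w(3, t), -18)) = -210*(223 + 1/(8*(-8 - 18))) = -210*(223 + (⅛)/(-26)) = -210*(223 + (⅛)*(-1/26)) = -210*(223 - 1/208) = -210*46383/208 = -4870215/104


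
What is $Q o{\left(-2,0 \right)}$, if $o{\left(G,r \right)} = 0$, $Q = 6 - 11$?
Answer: $0$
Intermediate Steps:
$Q = -5$ ($Q = 6 - 11 = -5$)
$Q o{\left(-2,0 \right)} = \left(-5\right) 0 = 0$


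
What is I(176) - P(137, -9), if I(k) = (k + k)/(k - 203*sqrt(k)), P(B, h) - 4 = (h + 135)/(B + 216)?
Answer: -63233010/14484649 - 1624*sqrt(11)/41033 ≈ -4.4968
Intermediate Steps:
P(B, h) = 4 + (135 + h)/(216 + B) (P(B, h) = 4 + (h + 135)/(B + 216) = 4 + (135 + h)/(216 + B))
I(k) = 2*k/(k - 203*sqrt(k)) (I(k) = (2*k)/(k - 203*sqrt(k)) = 2*k/(k - 203*sqrt(k)))
I(176) - P(137, -9) = 2*176/(176 - 812*sqrt(11)) - (999 - 9 + 4*137)/(216 + 137) = 2*176/(176 - 812*sqrt(11)) - (999 - 9 + 548)/353 = 2*176/(176 - 812*sqrt(11)) - 1538/353 = 352/(176 - 812*sqrt(11)) - 1*1538/353 = 352/(176 - 812*sqrt(11)) - 1538/353 = -1538/353 + 352/(176 - 812*sqrt(11))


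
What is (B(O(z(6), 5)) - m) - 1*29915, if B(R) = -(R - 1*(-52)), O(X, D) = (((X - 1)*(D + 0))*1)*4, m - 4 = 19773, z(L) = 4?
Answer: -49804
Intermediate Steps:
m = 19777 (m = 4 + 19773 = 19777)
O(X, D) = 4*D*(-1 + X) (O(X, D) = (((-1 + X)*D)*1)*4 = ((D*(-1 + X))*1)*4 = (D*(-1 + X))*4 = 4*D*(-1 + X))
B(R) = -52 - R (B(R) = -(R + 52) = -(52 + R) = -52 - R)
(B(O(z(6), 5)) - m) - 1*29915 = ((-52 - 4*5*(-1 + 4)) - 1*19777) - 1*29915 = ((-52 - 4*5*3) - 19777) - 29915 = ((-52 - 1*60) - 19777) - 29915 = ((-52 - 60) - 19777) - 29915 = (-112 - 19777) - 29915 = -19889 - 29915 = -49804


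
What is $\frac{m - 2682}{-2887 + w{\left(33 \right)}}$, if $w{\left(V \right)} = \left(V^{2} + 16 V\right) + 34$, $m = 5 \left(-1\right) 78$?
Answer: $\frac{256}{103} \approx 2.4854$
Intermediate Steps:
$m = -390$ ($m = \left(-5\right) 78 = -390$)
$w{\left(V \right)} = 34 + V^{2} + 16 V$
$\frac{m - 2682}{-2887 + w{\left(33 \right)}} = \frac{-390 - 2682}{-2887 + \left(34 + 33^{2} + 16 \cdot 33\right)} = - \frac{3072}{-2887 + \left(34 + 1089 + 528\right)} = - \frac{3072}{-2887 + 1651} = - \frac{3072}{-1236} = \left(-3072\right) \left(- \frac{1}{1236}\right) = \frac{256}{103}$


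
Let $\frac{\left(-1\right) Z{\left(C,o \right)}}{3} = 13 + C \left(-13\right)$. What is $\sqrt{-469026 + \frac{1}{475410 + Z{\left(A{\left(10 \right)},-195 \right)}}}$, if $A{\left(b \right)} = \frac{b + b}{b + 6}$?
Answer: $\frac{5 i \sqrt{67847106475244694}}{1901679} \approx 684.85 i$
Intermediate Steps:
$A{\left(b \right)} = \frac{2 b}{6 + b}$
$Z{\left(C,o \right)} = -39 + 39 C$ ($Z{\left(C,o \right)} = - 3 \left(13 + C \left(-13\right)\right) = - 3 \left(13 - 13 C\right) = -39 + 39 C$)
$\sqrt{-469026 + \frac{1}{475410 + Z{\left(A{\left(10 \right)},-195 \right)}}} = \sqrt{-469026 + \frac{1}{475410 - \left(39 - 39 \cdot 2 \cdot 10 \frac{1}{6 + 10}\right)}} = \sqrt{-469026 + \frac{1}{475410 - \left(39 - 39 \cdot 2 \cdot 10 \cdot \frac{1}{16}\right)}} = \sqrt{-469026 + \frac{1}{475410 + \left(-39 + 39 \cdot \frac{5}{4}\right)}} = \sqrt{-469026 + \frac{1}{475410 + \left(-39 + \frac{195}{4}\right)}} = \sqrt{-469026 + \frac{1}{475410 + \frac{39}{4}}} = \sqrt{-469026 + \frac{1}{\frac{1901679}{4}}} = \sqrt{-469026 + \frac{4}{1901679}} = \sqrt{- \frac{891936894650}{1901679}} = \frac{5 i \sqrt{67847106475244694}}{1901679}$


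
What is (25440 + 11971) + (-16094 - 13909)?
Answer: 7408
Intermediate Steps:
(25440 + 11971) + (-16094 - 13909) = 37411 - 30003 = 7408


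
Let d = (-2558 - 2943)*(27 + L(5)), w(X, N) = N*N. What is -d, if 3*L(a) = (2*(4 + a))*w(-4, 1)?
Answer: 181533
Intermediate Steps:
w(X, N) = N²
L(a) = 8/3 + 2*a/3 (L(a) = ((2*(4 + a))*1²)/3 = ((8 + 2*a)*1)/3 = (8 + 2*a)/3 = 8/3 + 2*a/3)
d = -181533 (d = (-2558 - 2943)*(27 + (8/3 + (⅔)*5)) = -5501*(27 + (8/3 + 10/3)) = -5501*(27 + 6) = -5501*33 = -181533)
-d = -1*(-181533) = 181533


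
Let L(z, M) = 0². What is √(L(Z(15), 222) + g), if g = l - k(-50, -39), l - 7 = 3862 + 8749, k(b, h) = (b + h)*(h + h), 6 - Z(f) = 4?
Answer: 2*√1419 ≈ 75.339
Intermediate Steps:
Z(f) = 2 (Z(f) = 6 - 1*4 = 6 - 4 = 2)
k(b, h) = 2*h*(b + h) (k(b, h) = (b + h)*(2*h) = 2*h*(b + h))
l = 12618 (l = 7 + (3862 + 8749) = 7 + 12611 = 12618)
L(z, M) = 0
g = 5676 (g = 12618 - 2*(-39)*(-50 - 39) = 12618 - 2*(-39)*(-89) = 12618 - 1*6942 = 12618 - 6942 = 5676)
√(L(Z(15), 222) + g) = √(0 + 5676) = √5676 = 2*√1419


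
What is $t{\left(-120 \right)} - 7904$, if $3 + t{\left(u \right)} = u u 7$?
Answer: $92893$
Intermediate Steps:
$t{\left(u \right)} = -3 + 7 u^{2}$ ($t{\left(u \right)} = -3 + u u 7 = -3 + u^{2} \cdot 7 = -3 + 7 u^{2}$)
$t{\left(-120 \right)} - 7904 = \left(-3 + 7 \left(-120\right)^{2}\right) - 7904 = \left(-3 + 7 \cdot 14400\right) - 7904 = \left(-3 + 100800\right) - 7904 = 100797 - 7904 = 92893$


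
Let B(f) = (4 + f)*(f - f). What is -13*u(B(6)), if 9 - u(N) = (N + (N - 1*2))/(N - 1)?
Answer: -91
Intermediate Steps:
B(f) = 0 (B(f) = (4 + f)*0 = 0)
u(N) = 9 - (-2 + 2*N)/(-1 + N) (u(N) = 9 - (N + (N - 1*2))/(N - 1) = 9 - (N + (N - 2))/(-1 + N) = 9 - (N + (-2 + N))/(-1 + N) = 9 - (-2 + 2*N)/(-1 + N))
-13*u(B(6)) = -13*7 = -91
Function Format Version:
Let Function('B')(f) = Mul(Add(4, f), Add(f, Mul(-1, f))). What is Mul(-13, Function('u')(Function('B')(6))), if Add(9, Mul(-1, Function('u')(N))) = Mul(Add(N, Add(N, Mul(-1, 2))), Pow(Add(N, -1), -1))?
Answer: -91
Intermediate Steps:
Function('B')(f) = 0 (Function('B')(f) = Mul(Add(4, f), 0) = 0)
Function('u')(N) = Add(9, Mul(-1, Pow(Add(-1, N), -1), Add(-2, Mul(2, N)))) (Function('u')(N) = Add(9, Mul(-1, Mul(Add(N, Add(N, Mul(-1, 2))), Pow(Add(N, -1), -1)))) = Add(9, Mul(-1, Mul(Add(N, Add(N, -2)), Pow(Add(-1, N), -1)))) = Add(9, Mul(-1, Mul(Add(N, Add(-2, N)), Pow(Add(-1, N), -1)))) = Add(9, Mul(-1, Mul(Add(-2, Mul(2, N)), Pow(Add(-1, N), -1)))) = Add(9, Mul(-1, Mul(Pow(Add(-1, N), -1), Add(-2, Mul(2, N))))) = Add(9, Mul(-1, Pow(Add(-1, N), -1), Add(-2, Mul(2, N)))))
Mul(-13, Function('u')(Function('B')(6))) = Mul(-13, 7) = -91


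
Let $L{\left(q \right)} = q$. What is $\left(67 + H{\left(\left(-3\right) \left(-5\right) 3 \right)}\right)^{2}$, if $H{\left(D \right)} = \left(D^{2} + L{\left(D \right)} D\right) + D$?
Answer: $17322244$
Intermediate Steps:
$H{\left(D \right)} = D + 2 D^{2}$ ($H{\left(D \right)} = \left(D^{2} + D D\right) + D = \left(D^{2} + D^{2}\right) + D = 2 D^{2} + D = D + 2 D^{2}$)
$\left(67 + H{\left(\left(-3\right) \left(-5\right) 3 \right)}\right)^{2} = \left(67 + \left(-3\right) \left(-5\right) 3 \left(1 + 2 \left(-3\right) \left(-5\right) 3\right)\right)^{2} = \left(67 + 15 \cdot 3 \left(1 + 2 \cdot 15 \cdot 3\right)\right)^{2} = \left(67 + 45 \left(1 + 2 \cdot 45\right)\right)^{2} = \left(67 + 45 \left(1 + 90\right)\right)^{2} = \left(67 + 45 \cdot 91\right)^{2} = \left(67 + 4095\right)^{2} = 4162^{2} = 17322244$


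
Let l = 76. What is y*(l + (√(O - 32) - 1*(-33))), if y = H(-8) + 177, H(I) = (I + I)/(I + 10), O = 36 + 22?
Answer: 18421 + 169*√26 ≈ 19283.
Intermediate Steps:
O = 58
H(I) = 2*I/(10 + I) (H(I) = (2*I)/(10 + I) = 2*I/(10 + I))
y = 169 (y = 2*(-8)/(10 - 8) + 177 = 2*(-8)/2 + 177 = 2*(-8)*(½) + 177 = -8 + 177 = 169)
y*(l + (√(O - 32) - 1*(-33))) = 169*(76 + (√(58 - 32) - 1*(-33))) = 169*(76 + (√26 + 33)) = 169*(76 + (33 + √26)) = 169*(109 + √26) = 18421 + 169*√26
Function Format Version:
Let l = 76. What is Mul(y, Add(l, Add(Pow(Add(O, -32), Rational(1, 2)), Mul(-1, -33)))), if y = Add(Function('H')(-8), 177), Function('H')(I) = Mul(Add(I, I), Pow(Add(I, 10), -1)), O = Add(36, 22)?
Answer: Add(18421, Mul(169, Pow(26, Rational(1, 2)))) ≈ 19283.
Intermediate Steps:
O = 58
Function('H')(I) = Mul(2, I, Pow(Add(10, I), -1)) (Function('H')(I) = Mul(Mul(2, I), Pow(Add(10, I), -1)) = Mul(2, I, Pow(Add(10, I), -1)))
y = 169 (y = Add(Mul(2, -8, Pow(Add(10, -8), -1)), 177) = Add(Mul(2, -8, Pow(2, -1)), 177) = Add(Mul(2, -8, Rational(1, 2)), 177) = Add(-8, 177) = 169)
Mul(y, Add(l, Add(Pow(Add(O, -32), Rational(1, 2)), Mul(-1, -33)))) = Mul(169, Add(76, Add(Pow(Add(58, -32), Rational(1, 2)), Mul(-1, -33)))) = Mul(169, Add(76, Add(Pow(26, Rational(1, 2)), 33))) = Mul(169, Add(76, Add(33, Pow(26, Rational(1, 2))))) = Mul(169, Add(109, Pow(26, Rational(1, 2)))) = Add(18421, Mul(169, Pow(26, Rational(1, 2))))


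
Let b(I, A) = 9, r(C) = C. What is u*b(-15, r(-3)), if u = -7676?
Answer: -69084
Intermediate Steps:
u*b(-15, r(-3)) = -7676*9 = -69084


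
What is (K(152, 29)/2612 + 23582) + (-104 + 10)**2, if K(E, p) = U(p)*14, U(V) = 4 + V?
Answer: 42338139/1306 ≈ 32418.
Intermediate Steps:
K(E, p) = 56 + 14*p (K(E, p) = (4 + p)*14 = 56 + 14*p)
(K(152, 29)/2612 + 23582) + (-104 + 10)**2 = ((56 + 14*29)/2612 + 23582) + (-104 + 10)**2 = ((56 + 406)*(1/2612) + 23582) + (-94)**2 = (462*(1/2612) + 23582) + 8836 = (231/1306 + 23582) + 8836 = 30798323/1306 + 8836 = 42338139/1306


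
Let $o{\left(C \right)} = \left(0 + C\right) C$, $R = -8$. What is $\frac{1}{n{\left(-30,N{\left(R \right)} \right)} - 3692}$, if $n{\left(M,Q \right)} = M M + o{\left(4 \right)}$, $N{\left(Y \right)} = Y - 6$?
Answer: $- \frac{1}{2776} \approx -0.00036023$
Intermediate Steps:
$o{\left(C \right)} = C^{2}$ ($o{\left(C \right)} = C C = C^{2}$)
$N{\left(Y \right)} = -6 + Y$ ($N{\left(Y \right)} = Y - 6 = -6 + Y$)
$n{\left(M,Q \right)} = 16 + M^{2}$ ($n{\left(M,Q \right)} = M M + 4^{2} = M^{2} + 16 = 16 + M^{2}$)
$\frac{1}{n{\left(-30,N{\left(R \right)} \right)} - 3692} = \frac{1}{\left(16 + \left(-30\right)^{2}\right) - 3692} = \frac{1}{\left(16 + 900\right) - 3692} = \frac{1}{916 - 3692} = \frac{1}{-2776} = - \frac{1}{2776}$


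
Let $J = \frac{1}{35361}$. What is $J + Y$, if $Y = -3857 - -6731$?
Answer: $\frac{101627515}{35361} \approx 2874.0$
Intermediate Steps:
$J = \frac{1}{35361} \approx 2.828 \cdot 10^{-5}$
$Y = 2874$ ($Y = -3857 + 6731 = 2874$)
$J + Y = \frac{1}{35361} + 2874 = \frac{101627515}{35361}$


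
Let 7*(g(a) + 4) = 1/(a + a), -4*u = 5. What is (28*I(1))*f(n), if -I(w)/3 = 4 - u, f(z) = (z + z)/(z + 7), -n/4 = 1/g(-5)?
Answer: -11760/107 ≈ -109.91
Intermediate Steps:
u = -5/4 (u = -¼*5 = -5/4 ≈ -1.2500)
g(a) = -4 + 1/(14*a) (g(a) = -4 + 1/(7*(a + a)) = -4 + 1/(7*((2*a))) = -4 + (1/(2*a))/7 = -4 + 1/(14*a))
n = 280/281 (n = -4/(-4 + (1/14)/(-5)) = -4/(-4 + (1/14)*(-⅕)) = -4/(-4 - 1/70) = -4/(-281/70) = -4*(-70/281) = 280/281 ≈ 0.99644)
f(z) = 2*z/(7 + z) (f(z) = (2*z)/(7 + z) = 2*z/(7 + z))
I(w) = -63/4 (I(w) = -3*(4 - 1*(-5/4)) = -3*(4 + 5/4) = -3*21/4 = -63/4)
(28*I(1))*f(n) = (28*(-63/4))*(2*(280/281)/(7 + 280/281)) = -882*280/(281*2247/281) = -882*280*281/(281*2247) = -441*80/321 = -11760/107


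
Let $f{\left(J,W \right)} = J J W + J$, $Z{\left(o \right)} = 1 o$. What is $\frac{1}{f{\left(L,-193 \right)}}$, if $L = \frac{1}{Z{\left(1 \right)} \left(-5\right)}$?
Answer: $- \frac{25}{198} \approx -0.12626$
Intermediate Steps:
$Z{\left(o \right)} = o$
$L = - \frac{1}{5}$ ($L = \frac{1}{1 \left(-5\right)} = \frac{1}{-5} = - \frac{1}{5} \approx -0.2$)
$f{\left(J,W \right)} = J + W J^{2}$ ($f{\left(J,W \right)} = J^{2} W + J = W J^{2} + J = J + W J^{2}$)
$\frac{1}{f{\left(L,-193 \right)}} = \frac{1}{\left(- \frac{1}{5}\right) \left(1 - - \frac{193}{5}\right)} = \frac{1}{\left(- \frac{1}{5}\right) \left(1 + \frac{193}{5}\right)} = \frac{1}{\left(- \frac{1}{5}\right) \frac{198}{5}} = \frac{1}{- \frac{198}{25}} = - \frac{25}{198}$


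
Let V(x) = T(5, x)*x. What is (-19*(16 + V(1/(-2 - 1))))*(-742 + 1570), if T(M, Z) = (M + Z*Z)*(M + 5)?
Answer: 48944/3 ≈ 16315.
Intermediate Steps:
T(M, Z) = (5 + M)*(M + Z²) (T(M, Z) = (M + Z²)*(5 + M) = (5 + M)*(M + Z²))
V(x) = x*(50 + 10*x²) (V(x) = (5² + 5*5 + 5*x² + 5*x²)*x = (25 + 25 + 5*x² + 5*x²)*x = (50 + 10*x²)*x = x*(50 + 10*x²))
(-19*(16 + V(1/(-2 - 1))))*(-742 + 1570) = (-19*(16 + 10*(5 + (1/(-2 - 1))²)/(-2 - 1)))*(-742 + 1570) = -19*(16 + 10*(5 + (1/(-3))²)/(-3))*828 = -19*(16 + 10*(-⅓)*(5 + (-⅓)²))*828 = -19*(16 + 10*(-⅓)*(5 + ⅑))*828 = -19*(16 + 10*(-⅓)*(46/9))*828 = -19*(16 - 460/27)*828 = -19*(-28/27)*828 = (532/27)*828 = 48944/3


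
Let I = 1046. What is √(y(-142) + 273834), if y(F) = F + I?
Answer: √274738 ≈ 524.15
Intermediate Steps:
y(F) = 1046 + F (y(F) = F + 1046 = 1046 + F)
√(y(-142) + 273834) = √((1046 - 142) + 273834) = √(904 + 273834) = √274738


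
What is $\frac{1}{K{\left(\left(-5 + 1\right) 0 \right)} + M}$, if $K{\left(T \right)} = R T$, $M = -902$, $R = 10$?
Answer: $- \frac{1}{902} \approx -0.0011086$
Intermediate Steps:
$K{\left(T \right)} = 10 T$
$\frac{1}{K{\left(\left(-5 + 1\right) 0 \right)} + M} = \frac{1}{10 \left(-5 + 1\right) 0 - 902} = \frac{1}{10 \left(\left(-4\right) 0\right) - 902} = \frac{1}{10 \cdot 0 - 902} = \frac{1}{0 - 902} = \frac{1}{-902} = - \frac{1}{902}$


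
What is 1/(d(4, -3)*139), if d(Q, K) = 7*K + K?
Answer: -1/3336 ≈ -0.00029976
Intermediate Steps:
d(Q, K) = 8*K
1/(d(4, -3)*139) = 1/((8*(-3))*139) = 1/(-24*139) = 1/(-3336) = -1/3336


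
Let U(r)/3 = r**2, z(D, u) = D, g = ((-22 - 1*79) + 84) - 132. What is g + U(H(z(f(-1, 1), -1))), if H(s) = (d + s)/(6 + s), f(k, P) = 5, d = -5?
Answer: -149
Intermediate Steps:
g = -149 (g = ((-22 - 79) + 84) - 132 = (-101 + 84) - 132 = -17 - 132 = -149)
H(s) = (-5 + s)/(6 + s)
U(r) = 3*r**2
g + U(H(z(f(-1, 1), -1))) = -149 + 3*((-5 + 5)/(6 + 5))**2 = -149 + 3*(0/11)**2 = -149 + 3*((1/11)*0)**2 = -149 + 3*0**2 = -149 + 3*0 = -149 + 0 = -149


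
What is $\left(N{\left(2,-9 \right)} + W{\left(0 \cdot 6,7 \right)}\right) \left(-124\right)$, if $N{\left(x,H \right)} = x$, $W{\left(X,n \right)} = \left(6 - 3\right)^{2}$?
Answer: $-1364$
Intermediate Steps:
$W{\left(X,n \right)} = 9$ ($W{\left(X,n \right)} = 3^{2} = 9$)
$\left(N{\left(2,-9 \right)} + W{\left(0 \cdot 6,7 \right)}\right) \left(-124\right) = \left(2 + 9\right) \left(-124\right) = 11 \left(-124\right) = -1364$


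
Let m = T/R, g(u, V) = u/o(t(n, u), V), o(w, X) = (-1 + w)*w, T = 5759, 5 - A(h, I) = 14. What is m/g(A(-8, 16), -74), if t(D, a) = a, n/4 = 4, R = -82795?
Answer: 11518/16559 ≈ 0.69557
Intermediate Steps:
A(h, I) = -9 (A(h, I) = 5 - 1*14 = 5 - 14 = -9)
n = 16 (n = 4*4 = 16)
o(w, X) = w*(-1 + w)
g(u, V) = 1/(-1 + u) (g(u, V) = u/((u*(-1 + u))) = u*(1/(u*(-1 + u))) = 1/(-1 + u))
m = -5759/82795 (m = 5759/(-82795) = 5759*(-1/82795) = -5759/82795 ≈ -0.069557)
m/g(A(-8, 16), -74) = -5759/(82795*(1/(-1 - 9))) = -5759/(82795*(1/(-10))) = -5759/(82795*(-⅒)) = -5759/82795*(-10) = 11518/16559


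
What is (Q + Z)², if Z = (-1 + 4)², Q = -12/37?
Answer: 103041/1369 ≈ 75.267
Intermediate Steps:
Q = -12/37 (Q = -12*1/37 = -12/37 ≈ -0.32432)
Z = 9 (Z = 3² = 9)
(Q + Z)² = (-12/37 + 9)² = (321/37)² = 103041/1369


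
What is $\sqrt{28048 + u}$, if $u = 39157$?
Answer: $\sqrt{67205} \approx 259.24$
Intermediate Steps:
$\sqrt{28048 + u} = \sqrt{28048 + 39157} = \sqrt{67205}$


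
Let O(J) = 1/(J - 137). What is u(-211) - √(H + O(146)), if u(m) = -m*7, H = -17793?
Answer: 1477 - 2*I*√40034/3 ≈ 1477.0 - 133.39*I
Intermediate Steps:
u(m) = -7*m
O(J) = 1/(-137 + J)
u(-211) - √(H + O(146)) = -7*(-211) - √(-17793 + 1/(-137 + 146)) = 1477 - √(-17793 + 1/9) = 1477 - √(-17793 + ⅑) = 1477 - √(-160136/9) = 1477 - 2*I*√40034/3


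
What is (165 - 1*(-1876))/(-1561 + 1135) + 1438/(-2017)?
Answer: -4729285/859242 ≈ -5.5040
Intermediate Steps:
(165 - 1*(-1876))/(-1561 + 1135) + 1438/(-2017) = (165 + 1876)/(-426) + 1438*(-1/2017) = 2041*(-1/426) - 1438/2017 = -2041/426 - 1438/2017 = -4729285/859242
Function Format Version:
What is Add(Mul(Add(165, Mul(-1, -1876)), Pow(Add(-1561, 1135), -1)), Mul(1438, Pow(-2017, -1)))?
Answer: Rational(-4729285, 859242) ≈ -5.5040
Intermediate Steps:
Add(Mul(Add(165, Mul(-1, -1876)), Pow(Add(-1561, 1135), -1)), Mul(1438, Pow(-2017, -1))) = Add(Mul(Add(165, 1876), Pow(-426, -1)), Mul(1438, Rational(-1, 2017))) = Add(Mul(2041, Rational(-1, 426)), Rational(-1438, 2017)) = Add(Rational(-2041, 426), Rational(-1438, 2017)) = Rational(-4729285, 859242)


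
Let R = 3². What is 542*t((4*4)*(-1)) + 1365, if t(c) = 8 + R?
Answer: 10579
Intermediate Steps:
R = 9
t(c) = 17 (t(c) = 8 + 9 = 17)
542*t((4*4)*(-1)) + 1365 = 542*17 + 1365 = 9214 + 1365 = 10579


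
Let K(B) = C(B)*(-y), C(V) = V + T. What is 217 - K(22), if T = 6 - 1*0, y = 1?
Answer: 245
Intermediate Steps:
T = 6 (T = 6 + 0 = 6)
C(V) = 6 + V (C(V) = V + 6 = 6 + V)
K(B) = -6 - B (K(B) = (6 + B)*(-1*1) = (6 + B)*(-1) = -6 - B)
217 - K(22) = 217 - (-6 - 1*22) = 217 - (-6 - 22) = 217 - 1*(-28) = 217 + 28 = 245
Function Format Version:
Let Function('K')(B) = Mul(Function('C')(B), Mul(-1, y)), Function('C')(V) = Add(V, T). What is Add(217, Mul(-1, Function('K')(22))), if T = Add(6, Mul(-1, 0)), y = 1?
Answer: 245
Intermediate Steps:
T = 6 (T = Add(6, 0) = 6)
Function('C')(V) = Add(6, V) (Function('C')(V) = Add(V, 6) = Add(6, V))
Function('K')(B) = Add(-6, Mul(-1, B)) (Function('K')(B) = Mul(Add(6, B), Mul(-1, 1)) = Mul(Add(6, B), -1) = Add(-6, Mul(-1, B)))
Add(217, Mul(-1, Function('K')(22))) = Add(217, Mul(-1, Add(-6, Mul(-1, 22)))) = Add(217, Mul(-1, Add(-6, -22))) = Add(217, Mul(-1, -28)) = Add(217, 28) = 245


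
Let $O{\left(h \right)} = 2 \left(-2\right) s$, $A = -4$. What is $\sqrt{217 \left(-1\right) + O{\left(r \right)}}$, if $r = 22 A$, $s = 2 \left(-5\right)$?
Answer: $i \sqrt{177} \approx 13.304 i$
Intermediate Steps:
$s = -10$
$r = -88$ ($r = 22 \left(-4\right) = -88$)
$O{\left(h \right)} = 40$ ($O{\left(h \right)} = 2 \left(-2\right) \left(-10\right) = \left(-4\right) \left(-10\right) = 40$)
$\sqrt{217 \left(-1\right) + O{\left(r \right)}} = \sqrt{217 \left(-1\right) + 40} = \sqrt{-217 + 40} = \sqrt{-177} = i \sqrt{177}$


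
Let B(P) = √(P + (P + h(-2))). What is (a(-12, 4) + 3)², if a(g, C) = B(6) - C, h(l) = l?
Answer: (1 - √10)² ≈ 4.6754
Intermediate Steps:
B(P) = √(-2 + 2*P) (B(P) = √(P + (P - 2)) = √(P + (-2 + P)) = √(-2 + 2*P))
a(g, C) = √10 - C (a(g, C) = √(-2 + 2*6) - C = √(-2 + 12) - C = √10 - C)
(a(-12, 4) + 3)² = ((√10 - 1*4) + 3)² = ((√10 - 4) + 3)² = ((-4 + √10) + 3)² = (-1 + √10)²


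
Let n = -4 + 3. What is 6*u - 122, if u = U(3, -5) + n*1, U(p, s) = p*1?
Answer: -110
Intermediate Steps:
U(p, s) = p
n = -1
u = 2 (u = 3 - 1*1 = 3 - 1 = 2)
6*u - 122 = 6*2 - 122 = 12 - 122 = -110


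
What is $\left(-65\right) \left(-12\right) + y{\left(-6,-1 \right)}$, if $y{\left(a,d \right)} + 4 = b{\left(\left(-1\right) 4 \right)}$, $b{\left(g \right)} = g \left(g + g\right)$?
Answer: $808$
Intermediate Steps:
$b{\left(g \right)} = 2 g^{2}$ ($b{\left(g \right)} = g 2 g = 2 g^{2}$)
$y{\left(a,d \right)} = 28$ ($y{\left(a,d \right)} = -4 + 2 \left(\left(-1\right) 4\right)^{2} = -4 + 2 \left(-4\right)^{2} = -4 + 2 \cdot 16 = -4 + 32 = 28$)
$\left(-65\right) \left(-12\right) + y{\left(-6,-1 \right)} = \left(-65\right) \left(-12\right) + 28 = 780 + 28 = 808$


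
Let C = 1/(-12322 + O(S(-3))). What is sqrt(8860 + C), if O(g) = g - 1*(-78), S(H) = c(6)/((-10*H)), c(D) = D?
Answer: sqrt(33205206108365)/61219 ≈ 94.128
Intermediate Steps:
S(H) = -3/(5*H) (S(H) = 6/((-10*H)) = 6*(-1/(10*H)) = -3/(5*H))
O(g) = 78 + g (O(g) = g + 78 = 78 + g)
C = -5/61219 (C = 1/(-12322 + (78 - 3/5/(-3))) = 1/(-12322 + (78 - 3/5*(-1/3))) = 1/(-12322 + (78 + 1/5)) = 1/(-12322 + 391/5) = 1/(-61219/5) = -5/61219 ≈ -8.1674e-5)
sqrt(8860 + C) = sqrt(8860 - 5/61219) = sqrt(542400335/61219) = sqrt(33205206108365)/61219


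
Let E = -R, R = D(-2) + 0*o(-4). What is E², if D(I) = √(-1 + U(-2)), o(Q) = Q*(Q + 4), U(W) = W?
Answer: -3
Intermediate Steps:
o(Q) = Q*(4 + Q)
D(I) = I*√3 (D(I) = √(-1 - 2) = √(-3) = I*√3)
R = I*√3 (R = I*√3 + 0*(-4*(4 - 4)) = I*√3 + 0*(-4*0) = I*√3 + 0*0 = I*√3 + 0 = I*√3 ≈ 1.732*I)
E = -I*√3 ≈ -1.732*I
E² = (-I*√3)² = -3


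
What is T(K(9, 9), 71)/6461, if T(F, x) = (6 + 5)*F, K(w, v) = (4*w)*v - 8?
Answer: 3476/6461 ≈ 0.53800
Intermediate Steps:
K(w, v) = -8 + 4*v*w (K(w, v) = 4*v*w - 8 = -8 + 4*v*w)
T(F, x) = 11*F
T(K(9, 9), 71)/6461 = (11*(-8 + 4*9*9))/6461 = (11*(-8 + 324))*(1/6461) = (11*316)*(1/6461) = 3476*(1/6461) = 3476/6461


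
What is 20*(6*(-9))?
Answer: -1080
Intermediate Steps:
20*(6*(-9)) = 20*(-54) = -1080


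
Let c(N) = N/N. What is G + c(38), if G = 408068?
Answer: 408069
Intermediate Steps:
c(N) = 1
G + c(38) = 408068 + 1 = 408069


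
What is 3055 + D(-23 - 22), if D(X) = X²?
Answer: 5080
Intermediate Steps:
3055 + D(-23 - 22) = 3055 + (-23 - 22)² = 3055 + (-45)² = 3055 + 2025 = 5080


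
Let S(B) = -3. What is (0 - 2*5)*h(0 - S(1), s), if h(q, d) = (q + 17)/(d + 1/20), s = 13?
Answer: -4000/261 ≈ -15.326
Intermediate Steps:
h(q, d) = (17 + q)/(1/20 + d) (h(q, d) = (17 + q)/(d + 1/20) = (17 + q)/(1/20 + d))
(0 - 2*5)*h(0 - S(1), s) = (0 - 2*5)*(20*(17 + (0 - 1*(-3)))/(1 + 20*13)) = (0 - 10)*(20*(17 + (0 + 3))/(1 + 260)) = -200*(17 + 3)/261 = -200*20/261 = -10*400/261 = -4000/261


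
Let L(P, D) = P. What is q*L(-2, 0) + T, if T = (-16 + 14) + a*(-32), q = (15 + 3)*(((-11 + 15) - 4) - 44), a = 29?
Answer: 654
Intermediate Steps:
q = -792 (q = 18*((4 - 4) - 44) = 18*(0 - 44) = 18*(-44) = -792)
T = -930 (T = (-16 + 14) + 29*(-32) = -2 - 928 = -930)
q*L(-2, 0) + T = -792*(-2) - 930 = 1584 - 930 = 654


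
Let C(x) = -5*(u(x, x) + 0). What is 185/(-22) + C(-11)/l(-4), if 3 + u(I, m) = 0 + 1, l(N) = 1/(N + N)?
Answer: -1945/22 ≈ -88.409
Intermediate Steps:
l(N) = 1/(2*N)
u(I, m) = -2 (u(I, m) = -3 + (0 + 1) = -3 + 1 = -2)
C(x) = 10 (C(x) = -5*(-2 + 0) = -5*(-2) = 10)
185/(-22) + C(-11)/l(-4) = 185/(-22) + 10/(((1/2)/(-4))) = 185*(-1/22) + 10/(((1/2)*(-1/4))) = -185/22 + 10/(-1/8) = -185/22 + 10*(-8) = -185/22 - 80 = -1945/22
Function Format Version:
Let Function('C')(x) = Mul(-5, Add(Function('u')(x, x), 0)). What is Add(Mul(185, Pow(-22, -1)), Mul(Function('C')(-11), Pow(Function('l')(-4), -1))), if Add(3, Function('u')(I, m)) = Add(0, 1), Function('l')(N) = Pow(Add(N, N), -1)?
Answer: Rational(-1945, 22) ≈ -88.409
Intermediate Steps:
Function('l')(N) = Mul(Rational(1, 2), Pow(N, -1)) (Function('l')(N) = Pow(Mul(2, N), -1) = Mul(Rational(1, 2), Pow(N, -1)))
Function('u')(I, m) = -2 (Function('u')(I, m) = Add(-3, Add(0, 1)) = Add(-3, 1) = -2)
Function('C')(x) = 10 (Function('C')(x) = Mul(-5, Add(-2, 0)) = Mul(-5, -2) = 10)
Add(Mul(185, Pow(-22, -1)), Mul(Function('C')(-11), Pow(Function('l')(-4), -1))) = Add(Mul(185, Pow(-22, -1)), Mul(10, Pow(Mul(Rational(1, 2), Pow(-4, -1)), -1))) = Add(Mul(185, Rational(-1, 22)), Mul(10, Pow(Mul(Rational(1, 2), Rational(-1, 4)), -1))) = Add(Rational(-185, 22), Mul(10, Pow(Rational(-1, 8), -1))) = Add(Rational(-185, 22), Mul(10, -8)) = Add(Rational(-185, 22), -80) = Rational(-1945, 22)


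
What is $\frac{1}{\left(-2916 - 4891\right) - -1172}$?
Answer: $- \frac{1}{6635} \approx -0.00015072$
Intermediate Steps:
$\frac{1}{\left(-2916 - 4891\right) - -1172} = \frac{1}{\left(-2916 - 4891\right) + \left(-2805 + 3977\right)} = \frac{1}{-7807 + 1172} = \frac{1}{-6635} = - \frac{1}{6635}$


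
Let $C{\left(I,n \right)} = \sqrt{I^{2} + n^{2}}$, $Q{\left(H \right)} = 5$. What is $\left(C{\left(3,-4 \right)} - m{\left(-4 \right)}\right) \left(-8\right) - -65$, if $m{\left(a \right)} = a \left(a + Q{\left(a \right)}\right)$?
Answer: $-7$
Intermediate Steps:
$m{\left(a \right)} = a \left(5 + a\right)$ ($m{\left(a \right)} = a \left(a + 5\right) = a \left(5 + a\right)$)
$\left(C{\left(3,-4 \right)} - m{\left(-4 \right)}\right) \left(-8\right) - -65 = \left(\sqrt{3^{2} + \left(-4\right)^{2}} - - 4 \left(5 - 4\right)\right) \left(-8\right) - -65 = \left(\sqrt{9 + 16} - \left(-4\right) 1\right) \left(-8\right) + 65 = \left(\sqrt{25} - -4\right) \left(-8\right) + 65 = \left(5 + 4\right) \left(-8\right) + 65 = 9 \left(-8\right) + 65 = -72 + 65 = -7$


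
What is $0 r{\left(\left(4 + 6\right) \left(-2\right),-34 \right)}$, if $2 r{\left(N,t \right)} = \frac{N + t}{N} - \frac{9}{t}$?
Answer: $0$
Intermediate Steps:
$r{\left(N,t \right)} = - \frac{9}{2 t} + \frac{N + t}{2 N}$ ($r{\left(N,t \right)} = \frac{\frac{N + t}{N} - \frac{9}{t}}{2} = \frac{- \frac{9}{t} + \frac{N + t}{N}}{2} = - \frac{9}{2 t} + \frac{N + t}{2 N}$)
$0 r{\left(\left(4 + 6\right) \left(-2\right),-34 \right)} = 0 \left(\frac{1}{2} - \frac{9}{2 \left(-34\right)} + \frac{1}{2} \left(-34\right) \frac{1}{\left(4 + 6\right) \left(-2\right)}\right) = 0 \left(\frac{1}{2} - - \frac{9}{68} + \frac{1}{2} \left(-34\right) \frac{1}{10 \left(-2\right)}\right) = 0 \left(\frac{1}{2} + \frac{9}{68} + \frac{1}{2} \left(-34\right) \frac{1}{-20}\right) = 0 \left(\frac{1}{2} + \frac{9}{68} + \frac{1}{2} \left(-34\right) \left(- \frac{1}{20}\right)\right) = 0 \left(\frac{1}{2} + \frac{9}{68} + \frac{17}{20}\right) = 0 \cdot \frac{126}{85} = 0$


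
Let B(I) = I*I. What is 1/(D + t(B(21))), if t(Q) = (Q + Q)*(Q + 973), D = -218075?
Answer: 1/1029073 ≈ 9.7175e-7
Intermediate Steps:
B(I) = I²
t(Q) = 2*Q*(973 + Q) (t(Q) = (2*Q)*(973 + Q) = 2*Q*(973 + Q))
1/(D + t(B(21))) = 1/(-218075 + 2*21²*(973 + 21²)) = 1/(-218075 + 2*441*(973 + 441)) = 1/(-218075 + 2*441*1414) = 1/(-218075 + 1247148) = 1/1029073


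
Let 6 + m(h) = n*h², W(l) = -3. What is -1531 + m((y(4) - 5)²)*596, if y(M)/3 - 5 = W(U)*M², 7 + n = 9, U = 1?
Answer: 384322174605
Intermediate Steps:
n = 2 (n = -7 + 9 = 2)
y(M) = 15 - 9*M² (y(M) = 15 + 3*(-3*M²) = 15 - 9*M²)
m(h) = -6 + 2*h²
-1531 + m((y(4) - 5)²)*596 = -1531 + (-6 + 2*(((15 - 9*4²) - 5)²)²)*596 = -1531 + (-6 + 2*(((15 - 9*16) - 5)²)²)*596 = -1531 + (-6 + 2*(((15 - 144) - 5)²)²)*596 = -1531 + (-6 + 2*((-129 - 5)²)²)*596 = -1531 + (-6 + 2*((-134)²)²)*596 = -1531 + (-6 + 2*17956²)*596 = -1531 + (-6 + 2*322417936)*596 = -1531 + (-6 + 644835872)*596 = -1531 + 644835866*596 = -1531 + 384322176136 = 384322174605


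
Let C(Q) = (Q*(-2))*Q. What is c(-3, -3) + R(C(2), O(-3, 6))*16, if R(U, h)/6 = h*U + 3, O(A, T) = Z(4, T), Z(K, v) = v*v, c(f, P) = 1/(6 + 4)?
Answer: -273599/10 ≈ -27360.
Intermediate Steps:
C(Q) = -2*Q² (C(Q) = (-2*Q)*Q = -2*Q²)
c(f, P) = ⅒ (c(f, P) = 1/10 = ⅒)
Z(K, v) = v²
O(A, T) = T²
R(U, h) = 18 + 6*U*h (R(U, h) = 6*(h*U + 3) = 6*(U*h + 3) = 6*(3 + U*h) = 18 + 6*U*h)
c(-3, -3) + R(C(2), O(-3, 6))*16 = ⅒ + (18 + 6*(-2*2²)*6²)*16 = ⅒ + (18 + 6*(-2*4)*36)*16 = ⅒ + (18 + 6*(-8)*36)*16 = ⅒ + (18 - 1728)*16 = ⅒ - 1710*16 = ⅒ - 27360 = -273599/10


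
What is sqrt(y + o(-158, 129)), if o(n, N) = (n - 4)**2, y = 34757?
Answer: sqrt(61001) ≈ 246.98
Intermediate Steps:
o(n, N) = (-4 + n)**2
sqrt(y + o(-158, 129)) = sqrt(34757 + (-4 - 158)**2) = sqrt(34757 + (-162)**2) = sqrt(34757 + 26244) = sqrt(61001)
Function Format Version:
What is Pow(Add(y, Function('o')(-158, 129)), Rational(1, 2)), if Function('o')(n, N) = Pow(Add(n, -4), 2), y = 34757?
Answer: Pow(61001, Rational(1, 2)) ≈ 246.98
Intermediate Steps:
Function('o')(n, N) = Pow(Add(-4, n), 2)
Pow(Add(y, Function('o')(-158, 129)), Rational(1, 2)) = Pow(Add(34757, Pow(Add(-4, -158), 2)), Rational(1, 2)) = Pow(Add(34757, Pow(-162, 2)), Rational(1, 2)) = Pow(Add(34757, 26244), Rational(1, 2)) = Pow(61001, Rational(1, 2))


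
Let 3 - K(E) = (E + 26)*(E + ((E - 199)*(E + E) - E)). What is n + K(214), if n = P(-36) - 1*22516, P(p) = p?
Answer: -1563349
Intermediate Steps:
n = -22552 (n = -36 - 1*22516 = -36 - 22516 = -22552)
K(E) = 3 - 2*E*(-199 + E)*(26 + E) (K(E) = 3 - (E + 26)*(E + ((E - 199)*(E + E) - E)) = 3 - (26 + E)*(E + ((-199 + E)*(2*E) - E)) = 3 - (26 + E)*(E + (2*E*(-199 + E) - E)) = 3 - (26 + E)*(E + (-E + 2*E*(-199 + E))) = 3 - (26 + E)*2*E*(-199 + E) = 3 - 2*E*(-199 + E)*(26 + E))
n + K(214) = -22552 + (3 - 2*214³ + 346*214² + 10348*214) = -22552 + (3 - 2*9800344 + 346*45796 + 2214472) = -22552 + (3 - 19600688 + 15845416 + 2214472) = -22552 - 1540797 = -1563349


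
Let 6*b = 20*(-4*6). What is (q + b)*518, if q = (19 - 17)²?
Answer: -39368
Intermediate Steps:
q = 4 (q = 2² = 4)
b = -80 (b = (20*(-4*6))/6 = (20*(-24))/6 = (⅙)*(-480) = -80)
(q + b)*518 = (4 - 80)*518 = -76*518 = -39368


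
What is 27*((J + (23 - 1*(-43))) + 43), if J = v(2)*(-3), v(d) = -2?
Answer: 3105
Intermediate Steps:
J = 6 (J = -2*(-3) = 6)
27*((J + (23 - 1*(-43))) + 43) = 27*((6 + (23 - 1*(-43))) + 43) = 27*((6 + (23 + 43)) + 43) = 27*((6 + 66) + 43) = 27*(72 + 43) = 27*115 = 3105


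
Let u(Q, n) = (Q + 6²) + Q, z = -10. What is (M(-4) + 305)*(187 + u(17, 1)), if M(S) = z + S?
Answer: 74787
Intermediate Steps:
u(Q, n) = 36 + 2*Q (u(Q, n) = (Q + 36) + Q = (36 + Q) + Q = 36 + 2*Q)
M(S) = -10 + S
(M(-4) + 305)*(187 + u(17, 1)) = ((-10 - 4) + 305)*(187 + (36 + 2*17)) = (-14 + 305)*(187 + (36 + 34)) = 291*(187 + 70) = 291*257 = 74787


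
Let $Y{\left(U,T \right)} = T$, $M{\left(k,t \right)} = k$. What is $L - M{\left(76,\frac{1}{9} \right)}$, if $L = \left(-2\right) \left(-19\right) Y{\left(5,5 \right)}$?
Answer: $114$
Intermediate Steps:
$L = 190$ ($L = \left(-2\right) \left(-19\right) 5 = 38 \cdot 5 = 190$)
$L - M{\left(76,\frac{1}{9} \right)} = 190 - 76 = 114$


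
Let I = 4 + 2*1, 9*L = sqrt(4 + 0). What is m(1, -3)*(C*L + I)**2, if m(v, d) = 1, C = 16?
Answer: 7396/81 ≈ 91.309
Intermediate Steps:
L = 2/9 (L = sqrt(4 + 0)/9 = sqrt(4)/9 = (1/9)*2 = 2/9 ≈ 0.22222)
I = 6 (I = 4 + 2 = 6)
m(1, -3)*(C*L + I)**2 = 1*(16*(2/9) + 6)**2 = 1*(32/9 + 6)**2 = 1*(86/9)**2 = 1*(7396/81) = 7396/81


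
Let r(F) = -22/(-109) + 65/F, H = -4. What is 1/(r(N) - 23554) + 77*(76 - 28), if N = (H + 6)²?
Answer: 37929722780/10262371 ≈ 3696.0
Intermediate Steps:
N = 4 (N = (-4 + 6)² = 2² = 4)
r(F) = 22/109 + 65/F (r(F) = -22*(-1/109) + 65/F = 22/109 + 65/F)
1/(r(N) - 23554) + 77*(76 - 28) = 1/((22/109 + 65/4) - 23554) + 77*(76 - 28) = 1/((22/109 + 65*(¼)) - 23554) + 77*48 = 1/((22/109 + 65/4) - 23554) + 3696 = 1/(7173/436 - 23554) + 3696 = 1/(-10262371/436) + 3696 = -436/10262371 + 3696 = 37929722780/10262371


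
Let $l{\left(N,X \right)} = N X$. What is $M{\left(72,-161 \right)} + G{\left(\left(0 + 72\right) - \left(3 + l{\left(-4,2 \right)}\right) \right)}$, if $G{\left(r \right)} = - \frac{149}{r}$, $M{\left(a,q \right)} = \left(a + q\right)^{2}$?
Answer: $\frac{609768}{77} \approx 7919.1$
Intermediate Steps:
$M{\left(72,-161 \right)} + G{\left(\left(0 + 72\right) - \left(3 + l{\left(-4,2 \right)}\right) \right)} = \left(72 - 161\right)^{2} - \frac{149}{\left(0 + 72\right) - \left(3 - 8\right)} = \left(-89\right)^{2} - \frac{149}{72 - -5} = 7921 - \frac{149}{72 + \left(-3 + 8\right)} = 7921 - \frac{149}{72 + 5} = 7921 - \frac{149}{77} = \frac{609768}{77}$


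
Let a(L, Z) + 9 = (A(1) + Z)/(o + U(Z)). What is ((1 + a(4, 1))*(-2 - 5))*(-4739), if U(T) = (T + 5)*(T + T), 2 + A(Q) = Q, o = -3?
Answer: -265384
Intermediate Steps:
A(Q) = -2 + Q
U(T) = 2*T*(5 + T) (U(T) = (5 + T)*(2*T) = 2*T*(5 + T))
a(L, Z) = -9 + (-1 + Z)/(-3 + 2*Z*(5 + Z)) (a(L, Z) = -9 + ((-2 + 1) + Z)/(-3 + 2*Z*(5 + Z)) = -9 + (-1 + Z)/(-3 + 2*Z*(5 + Z)))
((1 + a(4, 1))*(-2 - 5))*(-4739) = ((1 + (26 + 1 - 18*1*(5 + 1))/(-3 + 2*1*(5 + 1)))*(-2 - 5))*(-4739) = ((1 + (26 + 1 - 18*1*6)/(-3 + 2*1*6))*(-7))*(-4739) = ((1 + (26 + 1 - 108)/(-3 + 12))*(-7))*(-4739) = ((1 - 81/9)*(-7))*(-4739) = ((1 + (1/9)*(-81))*(-7))*(-4739) = ((1 - 9)*(-7))*(-4739) = -8*(-7)*(-4739) = 56*(-4739) = -265384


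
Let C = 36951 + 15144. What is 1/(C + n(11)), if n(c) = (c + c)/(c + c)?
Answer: 1/52096 ≈ 1.9195e-5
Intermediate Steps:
n(c) = 1 (n(c) = (2*c)/((2*c)) = (2*c)*(1/(2*c)) = 1)
C = 52095
1/(C + n(11)) = 1/(52095 + 1) = 1/52096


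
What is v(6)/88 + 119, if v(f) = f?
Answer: 5239/44 ≈ 119.07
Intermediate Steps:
v(6)/88 + 119 = 6/88 + 119 = 6*(1/88) + 119 = 3/44 + 119 = 5239/44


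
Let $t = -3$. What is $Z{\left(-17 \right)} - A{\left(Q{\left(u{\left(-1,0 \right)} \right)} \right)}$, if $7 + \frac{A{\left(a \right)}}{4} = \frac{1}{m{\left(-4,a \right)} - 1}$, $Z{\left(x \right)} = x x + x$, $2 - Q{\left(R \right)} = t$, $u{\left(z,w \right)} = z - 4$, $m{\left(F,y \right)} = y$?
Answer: $299$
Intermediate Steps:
$u{\left(z,w \right)} = -4 + z$
$Q{\left(R \right)} = 5$ ($Q{\left(R \right)} = 2 - -3 = 2 + 3 = 5$)
$Z{\left(x \right)} = x + x^{2}$ ($Z{\left(x \right)} = x^{2} + x = x + x^{2}$)
$A{\left(a \right)} = -28 + \frac{4}{-1 + a}$ ($A{\left(a \right)} = -28 + \frac{4}{a - 1} = -28 + \frac{4}{-1 + a}$)
$Z{\left(-17 \right)} - A{\left(Q{\left(u{\left(-1,0 \right)} \right)} \right)} = - 17 \left(1 - 17\right) - \frac{4 \left(8 - 35\right)}{-1 + 5} = \left(-17\right) \left(-16\right) - \frac{4 \left(8 - 35\right)}{4} = 272 - 4 \cdot \frac{1}{4} \left(-27\right) = 272 - -27 = 272 + 27 = 299$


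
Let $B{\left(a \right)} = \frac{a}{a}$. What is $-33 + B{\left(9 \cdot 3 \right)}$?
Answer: $-32$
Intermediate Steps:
$B{\left(a \right)} = 1$
$-33 + B{\left(9 \cdot 3 \right)} = -33 + 1 = -32$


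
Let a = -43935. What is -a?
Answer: 43935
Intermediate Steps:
-a = -1*(-43935) = 43935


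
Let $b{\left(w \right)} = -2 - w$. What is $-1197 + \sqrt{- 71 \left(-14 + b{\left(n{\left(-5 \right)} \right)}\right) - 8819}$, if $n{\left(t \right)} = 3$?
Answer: $-1197 + 3 i \sqrt{830} \approx -1197.0 + 86.429 i$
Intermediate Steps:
$-1197 + \sqrt{- 71 \left(-14 + b{\left(n{\left(-5 \right)} \right)}\right) - 8819} = -1197 + \sqrt{- 71 \left(-14 - 5\right) - 8819} = -1197 + \sqrt{\left(-71\right) \left(-19\right) - 8819} = -1197 + \sqrt{1349 - 8819} = -1197 + \sqrt{-7470} = -1197 + 3 i \sqrt{830}$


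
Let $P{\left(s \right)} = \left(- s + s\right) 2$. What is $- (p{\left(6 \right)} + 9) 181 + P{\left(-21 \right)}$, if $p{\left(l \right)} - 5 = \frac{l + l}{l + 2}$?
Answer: $- \frac{5611}{2} \approx -2805.5$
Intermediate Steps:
$p{\left(l \right)} = 5 + \frac{2 l}{2 + l}$ ($p{\left(l \right)} = 5 + \frac{l + l}{l + 2} = 5 + \frac{2 l}{2 + l}$)
$P{\left(s \right)} = 0$ ($P{\left(s \right)} = 0 \cdot 2 = 0$)
$- (p{\left(6 \right)} + 9) 181 + P{\left(-21 \right)} = - (\frac{10 + 7 \cdot 6}{2 + 6} + 9) 181 + 0 = - (\frac{10 + 42}{8} + 9) 181 + 0 = - (\frac{1}{8} \cdot 52 + 9) 181 + 0 = - (\frac{13}{2} + 9) 181 + 0 = \left(-1\right) \frac{31}{2} \cdot 181 + 0 = \left(- \frac{31}{2}\right) 181 + 0 = - \frac{5611}{2} + 0 = - \frac{5611}{2}$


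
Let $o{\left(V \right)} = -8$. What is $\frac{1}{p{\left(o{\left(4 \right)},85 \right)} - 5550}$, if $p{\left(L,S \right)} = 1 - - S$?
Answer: $- \frac{1}{5464} \approx -0.00018302$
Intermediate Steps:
$p{\left(L,S \right)} = 1 + S$
$\frac{1}{p{\left(o{\left(4 \right)},85 \right)} - 5550} = \frac{1}{\left(1 + 85\right) - 5550} = \frac{1}{86 - 5550} = \frac{1}{-5464} = - \frac{1}{5464}$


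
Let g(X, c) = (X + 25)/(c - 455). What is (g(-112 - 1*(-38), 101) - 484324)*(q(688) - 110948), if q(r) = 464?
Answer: 3157092213858/59 ≈ 5.3510e+10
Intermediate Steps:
g(X, c) = (25 + X)/(-455 + c)
(g(-112 - 1*(-38), 101) - 484324)*(q(688) - 110948) = ((25 + (-112 - 1*(-38)))/(-455 + 101) - 484324)*(464 - 110948) = ((25 + (-112 + 38))/(-354) - 484324)*(-110484) = (-(25 - 74)/354 - 484324)*(-110484) = (-1/354*(-49) - 484324)*(-110484) = (49/354 - 484324)*(-110484) = -171450647/354*(-110484) = 3157092213858/59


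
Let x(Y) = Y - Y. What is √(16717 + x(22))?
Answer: √16717 ≈ 129.29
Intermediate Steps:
x(Y) = 0
√(16717 + x(22)) = √(16717 + 0) = √16717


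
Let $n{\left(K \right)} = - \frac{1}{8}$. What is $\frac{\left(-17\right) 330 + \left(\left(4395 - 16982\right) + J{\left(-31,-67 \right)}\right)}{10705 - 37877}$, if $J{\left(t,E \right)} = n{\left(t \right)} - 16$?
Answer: $\frac{145705}{217376} \approx 0.67029$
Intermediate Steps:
$n{\left(K \right)} = - \frac{1}{8}$ ($n{\left(K \right)} = \left(-1\right) \frac{1}{8} = - \frac{1}{8}$)
$J{\left(t,E \right)} = - \frac{129}{8}$ ($J{\left(t,E \right)} = - \frac{1}{8} - 16 = - \frac{129}{8}$)
$\frac{\left(-17\right) 330 + \left(\left(4395 - 16982\right) + J{\left(-31,-67 \right)}\right)}{10705 - 37877} = \frac{\left(-17\right) 330 + \left(\left(4395 - 16982\right) - \frac{129}{8}\right)}{10705 - 37877} = \frac{-5610 - \frac{100825}{8}}{10705 - 37877} = - \frac{145705}{8 \left(-27172\right)} = \left(- \frac{145705}{8}\right) \left(- \frac{1}{27172}\right) = \frac{145705}{217376}$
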